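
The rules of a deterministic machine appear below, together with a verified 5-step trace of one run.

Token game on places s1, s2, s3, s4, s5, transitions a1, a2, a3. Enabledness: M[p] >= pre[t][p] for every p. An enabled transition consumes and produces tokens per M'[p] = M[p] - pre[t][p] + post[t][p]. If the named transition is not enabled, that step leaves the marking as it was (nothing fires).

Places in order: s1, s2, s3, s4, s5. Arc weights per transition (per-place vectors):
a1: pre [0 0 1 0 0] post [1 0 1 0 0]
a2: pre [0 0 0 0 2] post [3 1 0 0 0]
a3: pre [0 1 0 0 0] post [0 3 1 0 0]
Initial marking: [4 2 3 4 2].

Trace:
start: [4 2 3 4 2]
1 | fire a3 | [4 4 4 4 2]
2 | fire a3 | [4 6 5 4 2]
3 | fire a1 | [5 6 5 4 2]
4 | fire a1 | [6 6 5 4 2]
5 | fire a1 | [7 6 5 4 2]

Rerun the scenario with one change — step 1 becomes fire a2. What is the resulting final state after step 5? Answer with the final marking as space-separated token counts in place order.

10 5 4 4 0

(re-executing from step 1 with the substitution; state before step 1: [4 2 3 4 2])
1 | fire a2 | [7 3 3 4 0]
2 | fire a3 | [7 5 4 4 0]
3 | fire a1 | [8 5 4 4 0]
4 | fire a1 | [9 5 4 4 0]
5 | fire a1 | [10 5 4 4 0]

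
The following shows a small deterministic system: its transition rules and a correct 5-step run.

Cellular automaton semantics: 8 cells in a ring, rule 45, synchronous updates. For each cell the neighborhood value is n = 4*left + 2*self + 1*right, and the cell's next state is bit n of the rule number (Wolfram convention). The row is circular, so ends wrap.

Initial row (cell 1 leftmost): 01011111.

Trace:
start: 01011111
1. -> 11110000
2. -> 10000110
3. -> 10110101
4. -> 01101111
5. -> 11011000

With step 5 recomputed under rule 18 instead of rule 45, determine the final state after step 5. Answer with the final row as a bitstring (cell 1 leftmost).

00000000

(re-executing step 5 under rule 18; state before step 5: 01101111)
5. -> 00000000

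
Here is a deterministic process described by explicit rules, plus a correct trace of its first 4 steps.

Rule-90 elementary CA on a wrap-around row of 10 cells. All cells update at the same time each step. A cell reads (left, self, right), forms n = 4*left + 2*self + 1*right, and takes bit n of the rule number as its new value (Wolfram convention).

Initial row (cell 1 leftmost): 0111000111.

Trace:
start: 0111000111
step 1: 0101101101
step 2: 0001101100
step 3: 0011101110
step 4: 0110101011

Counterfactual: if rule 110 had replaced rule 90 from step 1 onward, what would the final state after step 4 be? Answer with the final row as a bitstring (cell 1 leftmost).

0111010011

(re-executing steps 1..4 under rule 110; state before step 1: 0111000111)
step 1: 1101001101
step 2: 0111011111
step 3: 1101110001
step 4: 0111010011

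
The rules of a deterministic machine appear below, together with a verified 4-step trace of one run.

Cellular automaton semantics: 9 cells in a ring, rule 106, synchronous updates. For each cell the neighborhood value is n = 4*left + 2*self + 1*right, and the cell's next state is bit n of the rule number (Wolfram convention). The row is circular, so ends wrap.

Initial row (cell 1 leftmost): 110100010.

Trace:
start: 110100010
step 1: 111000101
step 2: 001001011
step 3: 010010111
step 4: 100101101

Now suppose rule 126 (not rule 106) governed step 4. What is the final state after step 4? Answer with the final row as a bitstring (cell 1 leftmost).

111111101

(re-executing step 4 under rule 126; state before step 4: 010010111)
step 4: 111111101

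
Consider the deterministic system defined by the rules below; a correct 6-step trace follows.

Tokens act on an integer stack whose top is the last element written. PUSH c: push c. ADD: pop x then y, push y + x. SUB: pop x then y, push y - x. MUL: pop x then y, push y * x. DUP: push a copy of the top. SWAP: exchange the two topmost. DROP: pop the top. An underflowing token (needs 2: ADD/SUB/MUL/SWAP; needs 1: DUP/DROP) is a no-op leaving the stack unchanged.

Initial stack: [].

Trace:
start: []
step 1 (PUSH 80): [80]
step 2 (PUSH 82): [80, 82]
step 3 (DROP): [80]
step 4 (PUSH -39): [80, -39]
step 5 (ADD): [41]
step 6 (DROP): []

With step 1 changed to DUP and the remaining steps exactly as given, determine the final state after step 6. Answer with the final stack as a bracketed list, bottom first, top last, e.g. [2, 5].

(re-executing from step 1 with the substitution; state before step 1: [])
step 1 (DUP): []
step 2 (PUSH 82): [82]
step 3 (DROP): []
step 4 (PUSH -39): [-39]
step 5 (ADD): [-39]
step 6 (DROP): []

[]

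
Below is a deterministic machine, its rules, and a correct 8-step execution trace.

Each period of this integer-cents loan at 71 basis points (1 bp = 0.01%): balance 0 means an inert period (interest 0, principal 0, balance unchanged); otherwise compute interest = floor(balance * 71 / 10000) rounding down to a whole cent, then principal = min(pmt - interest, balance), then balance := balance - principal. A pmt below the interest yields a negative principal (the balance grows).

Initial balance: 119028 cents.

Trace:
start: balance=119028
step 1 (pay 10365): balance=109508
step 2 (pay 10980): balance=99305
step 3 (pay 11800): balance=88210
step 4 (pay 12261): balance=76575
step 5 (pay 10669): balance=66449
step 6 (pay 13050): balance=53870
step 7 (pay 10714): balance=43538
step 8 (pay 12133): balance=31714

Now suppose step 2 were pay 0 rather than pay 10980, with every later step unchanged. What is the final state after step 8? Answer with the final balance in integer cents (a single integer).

43169

(re-executing from step 2 with the substitution; state before step 2: balance=109508)
step 2 (pay 0): balance=110285
step 3 (pay 11800): balance=99268
step 4 (pay 12261): balance=87711
step 5 (pay 10669): balance=77664
step 6 (pay 13050): balance=65165
step 7 (pay 10714): balance=54913
step 8 (pay 12133): balance=43169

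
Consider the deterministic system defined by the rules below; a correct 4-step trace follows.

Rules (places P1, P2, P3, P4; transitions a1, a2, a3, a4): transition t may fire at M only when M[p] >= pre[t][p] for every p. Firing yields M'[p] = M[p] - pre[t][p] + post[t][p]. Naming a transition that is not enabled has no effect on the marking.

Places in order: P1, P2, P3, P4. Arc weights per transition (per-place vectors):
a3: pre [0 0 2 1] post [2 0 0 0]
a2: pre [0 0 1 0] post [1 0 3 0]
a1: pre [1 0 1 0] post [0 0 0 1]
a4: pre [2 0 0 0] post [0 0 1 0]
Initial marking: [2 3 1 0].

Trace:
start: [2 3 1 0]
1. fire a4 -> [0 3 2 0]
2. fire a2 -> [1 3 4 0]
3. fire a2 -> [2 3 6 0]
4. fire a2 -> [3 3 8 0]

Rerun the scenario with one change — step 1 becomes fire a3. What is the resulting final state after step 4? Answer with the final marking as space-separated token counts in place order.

5 3 7 0

(re-executing from step 1 with the substitution; state before step 1: [2 3 1 0])
1. fire a3 -> [2 3 1 0]
2. fire a2 -> [3 3 3 0]
3. fire a2 -> [4 3 5 0]
4. fire a2 -> [5 3 7 0]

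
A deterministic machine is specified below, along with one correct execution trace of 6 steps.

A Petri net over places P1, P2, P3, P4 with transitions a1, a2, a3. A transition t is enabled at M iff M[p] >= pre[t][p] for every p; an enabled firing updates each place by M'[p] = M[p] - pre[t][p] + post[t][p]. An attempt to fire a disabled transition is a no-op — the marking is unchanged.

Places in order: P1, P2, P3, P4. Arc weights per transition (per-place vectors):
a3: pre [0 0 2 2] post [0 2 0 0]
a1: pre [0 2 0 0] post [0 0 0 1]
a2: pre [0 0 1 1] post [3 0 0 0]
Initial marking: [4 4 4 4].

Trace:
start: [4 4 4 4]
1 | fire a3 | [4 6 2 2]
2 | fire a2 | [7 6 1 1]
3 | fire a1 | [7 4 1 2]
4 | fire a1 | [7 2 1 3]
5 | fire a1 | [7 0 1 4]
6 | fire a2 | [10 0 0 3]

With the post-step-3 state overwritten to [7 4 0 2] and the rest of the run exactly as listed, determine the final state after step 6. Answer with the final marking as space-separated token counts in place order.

7 0 0 4

state after step 3 := [7 4 0 2]
4 | fire a1 | [7 2 0 3]
5 | fire a1 | [7 0 0 4]
6 | fire a2 | [7 0 0 4]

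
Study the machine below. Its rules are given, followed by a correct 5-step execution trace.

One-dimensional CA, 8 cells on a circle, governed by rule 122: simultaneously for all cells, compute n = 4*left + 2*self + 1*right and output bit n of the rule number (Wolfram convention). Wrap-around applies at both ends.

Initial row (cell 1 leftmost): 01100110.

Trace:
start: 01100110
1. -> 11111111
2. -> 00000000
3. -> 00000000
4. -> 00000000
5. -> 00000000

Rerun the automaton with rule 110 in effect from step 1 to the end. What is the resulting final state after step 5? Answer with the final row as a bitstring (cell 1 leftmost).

11101110

(re-executing steps 1..5 under rule 110; state before step 1: 01100110)
1. -> 11101110
2. -> 10111011
3. -> 11101110
4. -> 10111011
5. -> 11101110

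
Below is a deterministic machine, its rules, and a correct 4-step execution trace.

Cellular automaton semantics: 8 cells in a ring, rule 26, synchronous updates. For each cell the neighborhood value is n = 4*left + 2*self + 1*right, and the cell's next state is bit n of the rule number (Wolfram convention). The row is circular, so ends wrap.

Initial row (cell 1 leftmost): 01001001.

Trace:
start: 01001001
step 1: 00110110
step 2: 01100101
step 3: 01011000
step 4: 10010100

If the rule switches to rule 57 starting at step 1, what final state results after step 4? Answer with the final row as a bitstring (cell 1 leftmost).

10010100

(re-executing steps 1..4 under rule 57; state before step 1: 01001001)
step 1: 10100100
step 2: 01010010
step 3: 00101001
step 4: 10010100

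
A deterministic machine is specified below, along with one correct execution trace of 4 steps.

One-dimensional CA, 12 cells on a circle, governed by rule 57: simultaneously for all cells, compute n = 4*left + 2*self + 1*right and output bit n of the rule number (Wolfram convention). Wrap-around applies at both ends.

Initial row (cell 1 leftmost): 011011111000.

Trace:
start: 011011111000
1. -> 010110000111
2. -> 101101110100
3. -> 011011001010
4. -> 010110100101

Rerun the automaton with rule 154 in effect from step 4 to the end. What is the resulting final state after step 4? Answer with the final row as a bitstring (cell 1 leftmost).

110010110001

(re-executing step 4 under rule 154; state before step 4: 011011001010)
4. -> 110010110001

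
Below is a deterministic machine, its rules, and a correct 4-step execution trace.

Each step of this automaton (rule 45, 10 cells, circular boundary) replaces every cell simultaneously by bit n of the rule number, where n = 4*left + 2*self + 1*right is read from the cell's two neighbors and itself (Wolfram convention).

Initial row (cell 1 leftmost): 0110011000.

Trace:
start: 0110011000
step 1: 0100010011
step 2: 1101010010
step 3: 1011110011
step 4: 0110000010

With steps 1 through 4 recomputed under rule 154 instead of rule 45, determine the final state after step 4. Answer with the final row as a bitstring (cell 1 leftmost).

0110000110

(re-executing steps 1..4 under rule 154; state before step 1: 0110011000)
step 1: 1101110100
step 2: 1001100011
step 3: 0111010111
step 4: 0110000110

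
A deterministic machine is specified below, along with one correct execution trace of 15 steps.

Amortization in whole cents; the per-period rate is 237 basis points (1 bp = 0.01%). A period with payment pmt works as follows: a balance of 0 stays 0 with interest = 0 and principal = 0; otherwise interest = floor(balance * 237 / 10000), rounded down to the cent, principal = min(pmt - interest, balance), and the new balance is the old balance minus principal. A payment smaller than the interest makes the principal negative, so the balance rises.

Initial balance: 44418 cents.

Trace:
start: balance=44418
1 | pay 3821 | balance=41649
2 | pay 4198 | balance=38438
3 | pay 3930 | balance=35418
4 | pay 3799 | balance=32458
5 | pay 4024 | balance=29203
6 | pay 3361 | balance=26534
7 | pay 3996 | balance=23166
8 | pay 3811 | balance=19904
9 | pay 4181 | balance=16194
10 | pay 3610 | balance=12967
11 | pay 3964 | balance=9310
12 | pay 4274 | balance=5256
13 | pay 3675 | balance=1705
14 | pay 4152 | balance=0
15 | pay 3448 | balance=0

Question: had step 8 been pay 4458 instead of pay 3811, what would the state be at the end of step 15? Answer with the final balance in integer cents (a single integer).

0

(re-executing from step 8 with the substitution; state before step 8: balance=23166)
8 | pay 4458 | balance=19257
9 | pay 4181 | balance=15532
10 | pay 3610 | balance=12290
11 | pay 3964 | balance=8617
12 | pay 4274 | balance=4547
13 | pay 3675 | balance=979
14 | pay 4152 | balance=0
15 | pay 3448 | balance=0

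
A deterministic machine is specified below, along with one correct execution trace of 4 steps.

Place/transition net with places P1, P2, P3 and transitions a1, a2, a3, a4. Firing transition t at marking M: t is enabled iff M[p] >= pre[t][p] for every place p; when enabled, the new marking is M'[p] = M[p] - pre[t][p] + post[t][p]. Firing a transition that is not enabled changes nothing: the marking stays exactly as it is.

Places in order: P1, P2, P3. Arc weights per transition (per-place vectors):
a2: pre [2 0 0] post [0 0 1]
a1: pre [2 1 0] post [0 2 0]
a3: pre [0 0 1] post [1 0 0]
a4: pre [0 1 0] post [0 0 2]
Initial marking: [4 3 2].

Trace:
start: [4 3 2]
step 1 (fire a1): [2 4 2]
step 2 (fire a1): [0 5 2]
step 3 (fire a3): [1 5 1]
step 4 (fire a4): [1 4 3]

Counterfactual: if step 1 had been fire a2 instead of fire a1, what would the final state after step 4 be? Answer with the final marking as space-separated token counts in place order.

(re-executing from step 1 with the substitution; state before step 1: [4 3 2])
step 1 (fire a2): [2 3 3]
step 2 (fire a1): [0 4 3]
step 3 (fire a3): [1 4 2]
step 4 (fire a4): [1 3 4]

1 3 4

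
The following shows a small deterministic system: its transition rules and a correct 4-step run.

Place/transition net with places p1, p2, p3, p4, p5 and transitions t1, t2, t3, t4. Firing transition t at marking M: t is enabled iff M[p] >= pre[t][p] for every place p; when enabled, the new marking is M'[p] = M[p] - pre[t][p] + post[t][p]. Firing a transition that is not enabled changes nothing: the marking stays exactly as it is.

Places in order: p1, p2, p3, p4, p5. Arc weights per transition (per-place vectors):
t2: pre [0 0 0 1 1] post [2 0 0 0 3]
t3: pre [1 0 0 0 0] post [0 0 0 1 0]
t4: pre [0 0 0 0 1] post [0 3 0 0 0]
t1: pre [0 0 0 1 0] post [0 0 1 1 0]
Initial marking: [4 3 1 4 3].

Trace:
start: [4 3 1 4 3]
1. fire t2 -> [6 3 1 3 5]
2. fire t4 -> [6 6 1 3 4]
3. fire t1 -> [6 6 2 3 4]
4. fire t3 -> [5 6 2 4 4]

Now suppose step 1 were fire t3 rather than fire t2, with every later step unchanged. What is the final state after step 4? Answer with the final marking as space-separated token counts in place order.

(re-executing from step 1 with the substitution; state before step 1: [4 3 1 4 3])
1. fire t3 -> [3 3 1 5 3]
2. fire t4 -> [3 6 1 5 2]
3. fire t1 -> [3 6 2 5 2]
4. fire t3 -> [2 6 2 6 2]

2 6 2 6 2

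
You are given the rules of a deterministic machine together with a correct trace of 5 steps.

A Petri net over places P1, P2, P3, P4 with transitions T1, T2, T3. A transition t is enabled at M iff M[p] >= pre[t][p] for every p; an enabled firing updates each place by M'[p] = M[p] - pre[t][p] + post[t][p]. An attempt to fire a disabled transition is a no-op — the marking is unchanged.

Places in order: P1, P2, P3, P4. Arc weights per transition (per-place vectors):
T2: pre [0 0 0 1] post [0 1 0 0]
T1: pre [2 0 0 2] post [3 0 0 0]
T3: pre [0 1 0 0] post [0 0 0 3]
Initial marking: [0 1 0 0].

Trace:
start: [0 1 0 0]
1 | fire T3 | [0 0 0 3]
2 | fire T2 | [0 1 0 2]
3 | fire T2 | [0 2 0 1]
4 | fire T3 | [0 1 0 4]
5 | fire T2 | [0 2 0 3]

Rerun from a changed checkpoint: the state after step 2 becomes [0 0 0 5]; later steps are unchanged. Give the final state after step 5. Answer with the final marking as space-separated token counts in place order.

0 1 0 6

state after step 2 := [0 0 0 5]
3 | fire T2 | [0 1 0 4]
4 | fire T3 | [0 0 0 7]
5 | fire T2 | [0 1 0 6]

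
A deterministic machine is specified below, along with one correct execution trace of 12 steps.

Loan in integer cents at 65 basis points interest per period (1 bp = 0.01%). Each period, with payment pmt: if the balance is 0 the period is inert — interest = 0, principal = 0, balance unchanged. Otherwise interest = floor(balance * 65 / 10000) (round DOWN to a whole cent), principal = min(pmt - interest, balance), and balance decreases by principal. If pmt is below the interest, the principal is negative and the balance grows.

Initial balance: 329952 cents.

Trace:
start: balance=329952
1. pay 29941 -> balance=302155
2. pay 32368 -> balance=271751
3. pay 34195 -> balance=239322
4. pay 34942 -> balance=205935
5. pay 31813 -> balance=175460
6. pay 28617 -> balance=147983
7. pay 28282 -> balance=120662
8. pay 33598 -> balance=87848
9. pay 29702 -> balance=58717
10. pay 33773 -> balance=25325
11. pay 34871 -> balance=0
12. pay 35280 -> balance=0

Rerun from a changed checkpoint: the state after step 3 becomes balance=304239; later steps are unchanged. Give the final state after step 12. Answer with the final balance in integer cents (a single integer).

state after step 3 := balance=304239
4. pay 34942 -> balance=271274
5. pay 31813 -> balance=241224
6. pay 28617 -> balance=214174
7. pay 28282 -> balance=187284
8. pay 33598 -> balance=154903
9. pay 29702 -> balance=126207
10. pay 33773 -> balance=93254
11. pay 34871 -> balance=58989
12. pay 35280 -> balance=24092

24092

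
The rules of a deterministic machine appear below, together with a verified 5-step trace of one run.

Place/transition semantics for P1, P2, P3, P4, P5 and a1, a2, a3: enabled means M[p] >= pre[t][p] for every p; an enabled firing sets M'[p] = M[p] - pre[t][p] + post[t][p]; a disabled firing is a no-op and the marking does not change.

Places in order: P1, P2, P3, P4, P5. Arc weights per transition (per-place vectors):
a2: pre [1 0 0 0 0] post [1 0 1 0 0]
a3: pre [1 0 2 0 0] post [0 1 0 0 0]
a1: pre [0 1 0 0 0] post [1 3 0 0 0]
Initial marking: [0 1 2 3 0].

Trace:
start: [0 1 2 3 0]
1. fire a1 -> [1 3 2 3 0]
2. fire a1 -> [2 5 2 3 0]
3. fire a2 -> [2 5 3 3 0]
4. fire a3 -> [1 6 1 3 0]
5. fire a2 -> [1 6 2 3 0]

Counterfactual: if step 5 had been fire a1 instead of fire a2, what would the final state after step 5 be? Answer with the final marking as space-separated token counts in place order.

2 8 1 3 0

(re-executing from step 5 with the substitution; state before step 5: [1 6 1 3 0])
5. fire a1 -> [2 8 1 3 0]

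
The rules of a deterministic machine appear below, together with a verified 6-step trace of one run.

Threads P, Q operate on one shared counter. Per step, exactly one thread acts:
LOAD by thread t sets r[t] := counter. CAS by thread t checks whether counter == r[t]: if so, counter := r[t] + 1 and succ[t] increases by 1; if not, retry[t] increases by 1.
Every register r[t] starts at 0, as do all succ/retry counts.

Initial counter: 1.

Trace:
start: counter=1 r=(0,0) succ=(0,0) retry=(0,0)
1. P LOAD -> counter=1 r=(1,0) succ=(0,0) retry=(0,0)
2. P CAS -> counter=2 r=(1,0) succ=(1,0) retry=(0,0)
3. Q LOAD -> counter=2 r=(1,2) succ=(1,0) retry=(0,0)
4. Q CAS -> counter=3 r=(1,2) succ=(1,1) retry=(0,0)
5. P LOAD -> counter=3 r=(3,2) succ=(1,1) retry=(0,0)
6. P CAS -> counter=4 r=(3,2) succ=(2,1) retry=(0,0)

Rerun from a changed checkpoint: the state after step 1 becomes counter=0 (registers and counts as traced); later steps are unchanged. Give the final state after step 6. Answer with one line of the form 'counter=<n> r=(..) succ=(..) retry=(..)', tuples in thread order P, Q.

counter=2 r=(1,0) succ=(1,1) retry=(1,0)

state after step 1 := counter=0 r=(1,0) succ=(0,0) retry=(0,0)
2. P CAS -> counter=0 r=(1,0) succ=(0,0) retry=(1,0)
3. Q LOAD -> counter=0 r=(1,0) succ=(0,0) retry=(1,0)
4. Q CAS -> counter=1 r=(1,0) succ=(0,1) retry=(1,0)
5. P LOAD -> counter=1 r=(1,0) succ=(0,1) retry=(1,0)
6. P CAS -> counter=2 r=(1,0) succ=(1,1) retry=(1,0)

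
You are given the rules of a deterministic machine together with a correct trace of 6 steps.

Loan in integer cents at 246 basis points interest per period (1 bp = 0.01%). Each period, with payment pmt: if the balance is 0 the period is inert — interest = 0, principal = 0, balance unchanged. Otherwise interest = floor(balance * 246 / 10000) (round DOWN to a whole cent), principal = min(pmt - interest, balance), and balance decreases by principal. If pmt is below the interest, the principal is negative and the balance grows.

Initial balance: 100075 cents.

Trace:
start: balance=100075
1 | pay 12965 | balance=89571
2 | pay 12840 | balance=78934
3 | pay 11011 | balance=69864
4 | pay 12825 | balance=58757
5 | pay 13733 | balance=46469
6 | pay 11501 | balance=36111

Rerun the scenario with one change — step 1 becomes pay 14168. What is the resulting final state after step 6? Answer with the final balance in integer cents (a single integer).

(re-executing from step 1 with the substitution; state before step 1: balance=100075)
1 | pay 14168 | balance=88368
2 | pay 12840 | balance=77701
3 | pay 11011 | balance=68601
4 | pay 12825 | balance=57463
5 | pay 13733 | balance=45143
6 | pay 11501 | balance=34752

34752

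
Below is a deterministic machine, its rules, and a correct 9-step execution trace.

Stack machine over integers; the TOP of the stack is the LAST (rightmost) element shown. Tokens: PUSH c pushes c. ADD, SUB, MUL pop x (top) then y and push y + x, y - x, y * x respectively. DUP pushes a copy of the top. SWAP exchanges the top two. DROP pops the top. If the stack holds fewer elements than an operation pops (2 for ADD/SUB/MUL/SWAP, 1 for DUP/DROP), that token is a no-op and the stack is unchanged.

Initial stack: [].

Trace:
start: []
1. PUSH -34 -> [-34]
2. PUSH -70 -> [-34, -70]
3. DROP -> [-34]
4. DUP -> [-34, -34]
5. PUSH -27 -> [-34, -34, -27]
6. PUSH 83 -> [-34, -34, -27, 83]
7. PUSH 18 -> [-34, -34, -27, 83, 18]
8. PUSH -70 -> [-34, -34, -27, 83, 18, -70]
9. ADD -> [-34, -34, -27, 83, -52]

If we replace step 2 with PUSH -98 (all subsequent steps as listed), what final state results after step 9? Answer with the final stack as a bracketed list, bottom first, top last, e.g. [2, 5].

[-34, -34, -27, 83, -52]

(re-executing from step 2 with the substitution; state before step 2: [-34])
2. PUSH -98 -> [-34, -98]
3. DROP -> [-34]
4. DUP -> [-34, -34]
5. PUSH -27 -> [-34, -34, -27]
6. PUSH 83 -> [-34, -34, -27, 83]
7. PUSH 18 -> [-34, -34, -27, 83, 18]
8. PUSH -70 -> [-34, -34, -27, 83, 18, -70]
9. ADD -> [-34, -34, -27, 83, -52]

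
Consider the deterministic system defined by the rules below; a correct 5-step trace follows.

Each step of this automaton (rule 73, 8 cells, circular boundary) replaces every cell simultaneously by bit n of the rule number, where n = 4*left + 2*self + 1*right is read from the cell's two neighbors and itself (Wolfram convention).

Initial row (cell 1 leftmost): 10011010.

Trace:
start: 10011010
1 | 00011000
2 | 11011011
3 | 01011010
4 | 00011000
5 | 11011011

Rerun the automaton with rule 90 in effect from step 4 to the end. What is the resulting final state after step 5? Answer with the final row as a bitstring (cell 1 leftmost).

(re-executing steps 4..5 under rule 90; state before step 4: 01011010)
4 | 10011001
5 | 11111111

11111111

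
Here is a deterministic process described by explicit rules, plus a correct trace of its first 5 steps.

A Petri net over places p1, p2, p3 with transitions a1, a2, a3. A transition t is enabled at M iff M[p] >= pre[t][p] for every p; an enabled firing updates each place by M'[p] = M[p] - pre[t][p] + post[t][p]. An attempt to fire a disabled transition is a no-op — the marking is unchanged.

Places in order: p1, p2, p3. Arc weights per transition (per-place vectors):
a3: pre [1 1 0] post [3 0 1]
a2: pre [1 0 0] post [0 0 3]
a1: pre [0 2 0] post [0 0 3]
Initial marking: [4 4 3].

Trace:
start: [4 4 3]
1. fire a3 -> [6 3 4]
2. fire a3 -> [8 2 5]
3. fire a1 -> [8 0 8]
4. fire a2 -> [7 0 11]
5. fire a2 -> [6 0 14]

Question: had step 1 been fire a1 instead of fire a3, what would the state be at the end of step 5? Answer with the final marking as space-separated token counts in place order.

(re-executing from step 1 with the substitution; state before step 1: [4 4 3])
1. fire a1 -> [4 2 6]
2. fire a3 -> [6 1 7]
3. fire a1 -> [6 1 7]
4. fire a2 -> [5 1 10]
5. fire a2 -> [4 1 13]

4 1 13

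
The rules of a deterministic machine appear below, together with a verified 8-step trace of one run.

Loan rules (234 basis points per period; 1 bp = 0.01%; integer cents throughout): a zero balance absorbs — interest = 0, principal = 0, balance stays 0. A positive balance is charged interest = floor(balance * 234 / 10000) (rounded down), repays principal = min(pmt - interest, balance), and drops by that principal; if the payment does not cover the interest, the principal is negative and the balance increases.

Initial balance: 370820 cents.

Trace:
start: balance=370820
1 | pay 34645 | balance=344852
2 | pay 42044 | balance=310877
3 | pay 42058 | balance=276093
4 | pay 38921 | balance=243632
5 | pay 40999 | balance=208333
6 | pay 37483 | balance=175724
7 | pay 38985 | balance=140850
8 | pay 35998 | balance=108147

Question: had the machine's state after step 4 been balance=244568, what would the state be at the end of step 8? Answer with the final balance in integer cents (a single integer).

state after step 4 := balance=244568
5 | pay 40999 | balance=209291
6 | pay 37483 | balance=176705
7 | pay 38985 | balance=141854
8 | pay 35998 | balance=109175

109175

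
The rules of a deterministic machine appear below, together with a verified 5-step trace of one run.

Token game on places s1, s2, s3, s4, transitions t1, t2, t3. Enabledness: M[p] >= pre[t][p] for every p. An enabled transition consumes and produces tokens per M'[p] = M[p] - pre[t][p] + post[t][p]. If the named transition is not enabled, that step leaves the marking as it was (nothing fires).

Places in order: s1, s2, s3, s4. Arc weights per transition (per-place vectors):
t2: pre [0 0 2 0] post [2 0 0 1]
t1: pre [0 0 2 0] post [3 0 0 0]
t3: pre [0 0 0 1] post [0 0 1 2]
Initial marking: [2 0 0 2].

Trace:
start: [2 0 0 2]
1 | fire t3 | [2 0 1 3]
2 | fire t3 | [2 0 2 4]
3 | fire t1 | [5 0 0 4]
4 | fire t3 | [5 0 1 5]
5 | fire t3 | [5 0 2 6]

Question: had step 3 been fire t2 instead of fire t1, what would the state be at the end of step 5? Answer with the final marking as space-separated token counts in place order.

4 0 2 7

(re-executing from step 3 with the substitution; state before step 3: [2 0 2 4])
3 | fire t2 | [4 0 0 5]
4 | fire t3 | [4 0 1 6]
5 | fire t3 | [4 0 2 7]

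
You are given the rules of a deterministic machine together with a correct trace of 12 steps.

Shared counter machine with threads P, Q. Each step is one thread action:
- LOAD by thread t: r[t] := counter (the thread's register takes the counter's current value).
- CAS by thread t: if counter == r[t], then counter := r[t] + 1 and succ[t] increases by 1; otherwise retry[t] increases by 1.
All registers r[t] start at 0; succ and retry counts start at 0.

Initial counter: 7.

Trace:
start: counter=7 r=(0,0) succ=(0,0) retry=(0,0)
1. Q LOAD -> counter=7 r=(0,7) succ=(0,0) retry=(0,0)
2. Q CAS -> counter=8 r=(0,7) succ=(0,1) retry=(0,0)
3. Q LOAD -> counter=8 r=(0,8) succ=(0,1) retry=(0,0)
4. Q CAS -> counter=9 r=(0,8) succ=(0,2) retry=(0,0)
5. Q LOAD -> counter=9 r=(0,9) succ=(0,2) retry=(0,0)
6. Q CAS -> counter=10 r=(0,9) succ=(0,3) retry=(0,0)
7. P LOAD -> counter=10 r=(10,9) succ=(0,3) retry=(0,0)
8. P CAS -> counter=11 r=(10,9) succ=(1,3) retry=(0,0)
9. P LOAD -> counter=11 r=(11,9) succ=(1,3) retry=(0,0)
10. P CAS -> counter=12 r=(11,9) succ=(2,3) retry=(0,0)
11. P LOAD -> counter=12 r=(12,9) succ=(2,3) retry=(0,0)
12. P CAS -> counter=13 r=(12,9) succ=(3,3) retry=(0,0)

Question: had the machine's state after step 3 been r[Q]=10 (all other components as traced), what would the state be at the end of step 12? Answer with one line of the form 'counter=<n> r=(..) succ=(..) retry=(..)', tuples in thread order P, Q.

state after step 3 := counter=8 r=(0,10) succ=(0,1) retry=(0,0)
4. Q CAS -> counter=8 r=(0,10) succ=(0,1) retry=(0,1)
5. Q LOAD -> counter=8 r=(0,8) succ=(0,1) retry=(0,1)
6. Q CAS -> counter=9 r=(0,8) succ=(0,2) retry=(0,1)
7. P LOAD -> counter=9 r=(9,8) succ=(0,2) retry=(0,1)
8. P CAS -> counter=10 r=(9,8) succ=(1,2) retry=(0,1)
9. P LOAD -> counter=10 r=(10,8) succ=(1,2) retry=(0,1)
10. P CAS -> counter=11 r=(10,8) succ=(2,2) retry=(0,1)
11. P LOAD -> counter=11 r=(11,8) succ=(2,2) retry=(0,1)
12. P CAS -> counter=12 r=(11,8) succ=(3,2) retry=(0,1)

counter=12 r=(11,8) succ=(3,2) retry=(0,1)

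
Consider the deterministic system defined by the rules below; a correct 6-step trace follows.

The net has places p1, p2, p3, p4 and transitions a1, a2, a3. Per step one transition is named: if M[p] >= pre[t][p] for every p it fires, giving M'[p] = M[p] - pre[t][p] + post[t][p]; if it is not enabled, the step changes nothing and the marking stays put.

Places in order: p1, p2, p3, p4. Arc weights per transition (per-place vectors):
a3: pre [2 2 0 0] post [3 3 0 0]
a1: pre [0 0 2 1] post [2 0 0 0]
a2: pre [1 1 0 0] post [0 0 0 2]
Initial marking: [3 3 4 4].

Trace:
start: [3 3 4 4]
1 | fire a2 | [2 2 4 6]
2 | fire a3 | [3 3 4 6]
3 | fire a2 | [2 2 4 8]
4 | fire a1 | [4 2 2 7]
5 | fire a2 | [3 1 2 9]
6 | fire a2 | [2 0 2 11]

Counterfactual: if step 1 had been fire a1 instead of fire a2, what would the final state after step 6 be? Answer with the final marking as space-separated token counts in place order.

5 1 0 8

(re-executing from step 1 with the substitution; state before step 1: [3 3 4 4])
1 | fire a1 | [5 3 2 3]
2 | fire a3 | [6 4 2 3]
3 | fire a2 | [5 3 2 5]
4 | fire a1 | [7 3 0 4]
5 | fire a2 | [6 2 0 6]
6 | fire a2 | [5 1 0 8]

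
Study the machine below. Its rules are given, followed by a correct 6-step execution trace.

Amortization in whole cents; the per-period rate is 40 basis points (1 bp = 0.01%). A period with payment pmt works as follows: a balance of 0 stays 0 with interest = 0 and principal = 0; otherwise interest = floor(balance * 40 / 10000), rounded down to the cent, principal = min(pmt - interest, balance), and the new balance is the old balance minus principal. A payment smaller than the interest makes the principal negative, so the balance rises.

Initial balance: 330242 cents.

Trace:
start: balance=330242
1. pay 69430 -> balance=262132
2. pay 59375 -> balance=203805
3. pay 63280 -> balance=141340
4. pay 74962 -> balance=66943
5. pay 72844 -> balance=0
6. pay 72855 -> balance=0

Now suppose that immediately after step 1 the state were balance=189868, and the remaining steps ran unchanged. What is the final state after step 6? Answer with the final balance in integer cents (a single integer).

0

state after step 1 := balance=189868
2. pay 59375 -> balance=131252
3. pay 63280 -> balance=68497
4. pay 74962 -> balance=0
5. pay 72844 -> balance=0
6. pay 72855 -> balance=0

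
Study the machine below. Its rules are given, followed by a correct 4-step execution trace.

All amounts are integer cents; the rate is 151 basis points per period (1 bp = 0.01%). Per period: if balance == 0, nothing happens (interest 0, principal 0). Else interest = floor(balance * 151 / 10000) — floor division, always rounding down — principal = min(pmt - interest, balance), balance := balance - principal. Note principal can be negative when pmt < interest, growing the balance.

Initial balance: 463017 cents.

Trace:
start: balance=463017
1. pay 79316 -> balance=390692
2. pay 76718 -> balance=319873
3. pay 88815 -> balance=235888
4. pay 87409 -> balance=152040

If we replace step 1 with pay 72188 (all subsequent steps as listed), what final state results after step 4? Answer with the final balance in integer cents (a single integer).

(re-executing from step 1 with the substitution; state before step 1: balance=463017)
1. pay 72188 -> balance=397820
2. pay 76718 -> balance=327109
3. pay 88815 -> balance=243233
4. pay 87409 -> balance=159496

159496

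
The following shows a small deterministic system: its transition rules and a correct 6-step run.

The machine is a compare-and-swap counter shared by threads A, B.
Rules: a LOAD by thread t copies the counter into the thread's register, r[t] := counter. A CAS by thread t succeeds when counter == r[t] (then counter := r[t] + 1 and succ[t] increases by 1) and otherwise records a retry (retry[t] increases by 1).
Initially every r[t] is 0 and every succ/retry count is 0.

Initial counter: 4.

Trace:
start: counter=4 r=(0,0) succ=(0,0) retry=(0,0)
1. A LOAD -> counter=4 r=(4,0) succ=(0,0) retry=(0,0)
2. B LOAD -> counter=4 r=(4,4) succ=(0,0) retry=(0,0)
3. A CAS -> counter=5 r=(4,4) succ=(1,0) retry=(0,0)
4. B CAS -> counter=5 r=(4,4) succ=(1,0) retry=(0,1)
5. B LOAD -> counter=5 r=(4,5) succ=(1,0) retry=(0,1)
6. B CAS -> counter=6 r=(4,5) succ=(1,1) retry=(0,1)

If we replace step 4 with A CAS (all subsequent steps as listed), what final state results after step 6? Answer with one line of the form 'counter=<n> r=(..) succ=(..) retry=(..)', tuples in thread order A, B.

counter=6 r=(4,5) succ=(1,1) retry=(1,0)

(re-executing from step 4 with the substitution; state before step 4: counter=5 r=(4,4) succ=(1,0) retry=(0,0))
4. A CAS -> counter=5 r=(4,4) succ=(1,0) retry=(1,0)
5. B LOAD -> counter=5 r=(4,5) succ=(1,0) retry=(1,0)
6. B CAS -> counter=6 r=(4,5) succ=(1,1) retry=(1,0)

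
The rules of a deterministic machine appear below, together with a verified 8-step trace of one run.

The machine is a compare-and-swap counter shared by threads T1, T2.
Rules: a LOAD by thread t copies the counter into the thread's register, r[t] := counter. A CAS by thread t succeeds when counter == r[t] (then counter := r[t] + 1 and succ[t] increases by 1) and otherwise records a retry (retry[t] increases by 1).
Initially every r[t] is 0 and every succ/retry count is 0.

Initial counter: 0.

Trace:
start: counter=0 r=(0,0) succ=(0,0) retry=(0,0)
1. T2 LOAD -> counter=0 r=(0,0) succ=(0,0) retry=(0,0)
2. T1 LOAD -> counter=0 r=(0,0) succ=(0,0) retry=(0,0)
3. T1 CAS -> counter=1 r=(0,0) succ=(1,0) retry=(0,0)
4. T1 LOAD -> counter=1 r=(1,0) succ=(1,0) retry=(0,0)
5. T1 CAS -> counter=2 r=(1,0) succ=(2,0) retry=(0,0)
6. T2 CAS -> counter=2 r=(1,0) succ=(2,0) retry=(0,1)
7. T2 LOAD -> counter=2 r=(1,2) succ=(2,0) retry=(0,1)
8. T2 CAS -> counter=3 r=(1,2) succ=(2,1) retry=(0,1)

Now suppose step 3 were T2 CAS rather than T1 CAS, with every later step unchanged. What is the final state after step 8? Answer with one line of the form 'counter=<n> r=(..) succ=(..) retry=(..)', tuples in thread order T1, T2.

(re-executing from step 3 with the substitution; state before step 3: counter=0 r=(0,0) succ=(0,0) retry=(0,0))
3. T2 CAS -> counter=1 r=(0,0) succ=(0,1) retry=(0,0)
4. T1 LOAD -> counter=1 r=(1,0) succ=(0,1) retry=(0,0)
5. T1 CAS -> counter=2 r=(1,0) succ=(1,1) retry=(0,0)
6. T2 CAS -> counter=2 r=(1,0) succ=(1,1) retry=(0,1)
7. T2 LOAD -> counter=2 r=(1,2) succ=(1,1) retry=(0,1)
8. T2 CAS -> counter=3 r=(1,2) succ=(1,2) retry=(0,1)

counter=3 r=(1,2) succ=(1,2) retry=(0,1)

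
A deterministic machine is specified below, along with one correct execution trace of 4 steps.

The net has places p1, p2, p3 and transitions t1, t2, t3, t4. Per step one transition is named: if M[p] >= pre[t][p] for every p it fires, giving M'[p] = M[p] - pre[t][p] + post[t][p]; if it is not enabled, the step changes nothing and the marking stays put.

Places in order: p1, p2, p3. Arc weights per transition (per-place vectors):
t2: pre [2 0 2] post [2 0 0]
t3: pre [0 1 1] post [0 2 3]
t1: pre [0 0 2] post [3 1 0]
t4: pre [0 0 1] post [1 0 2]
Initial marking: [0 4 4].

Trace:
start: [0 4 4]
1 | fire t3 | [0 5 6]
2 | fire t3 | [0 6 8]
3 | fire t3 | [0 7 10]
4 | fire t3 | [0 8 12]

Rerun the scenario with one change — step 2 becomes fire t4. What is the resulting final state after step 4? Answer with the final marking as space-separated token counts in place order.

(re-executing from step 2 with the substitution; state before step 2: [0 5 6])
2 | fire t4 | [1 5 7]
3 | fire t3 | [1 6 9]
4 | fire t3 | [1 7 11]

1 7 11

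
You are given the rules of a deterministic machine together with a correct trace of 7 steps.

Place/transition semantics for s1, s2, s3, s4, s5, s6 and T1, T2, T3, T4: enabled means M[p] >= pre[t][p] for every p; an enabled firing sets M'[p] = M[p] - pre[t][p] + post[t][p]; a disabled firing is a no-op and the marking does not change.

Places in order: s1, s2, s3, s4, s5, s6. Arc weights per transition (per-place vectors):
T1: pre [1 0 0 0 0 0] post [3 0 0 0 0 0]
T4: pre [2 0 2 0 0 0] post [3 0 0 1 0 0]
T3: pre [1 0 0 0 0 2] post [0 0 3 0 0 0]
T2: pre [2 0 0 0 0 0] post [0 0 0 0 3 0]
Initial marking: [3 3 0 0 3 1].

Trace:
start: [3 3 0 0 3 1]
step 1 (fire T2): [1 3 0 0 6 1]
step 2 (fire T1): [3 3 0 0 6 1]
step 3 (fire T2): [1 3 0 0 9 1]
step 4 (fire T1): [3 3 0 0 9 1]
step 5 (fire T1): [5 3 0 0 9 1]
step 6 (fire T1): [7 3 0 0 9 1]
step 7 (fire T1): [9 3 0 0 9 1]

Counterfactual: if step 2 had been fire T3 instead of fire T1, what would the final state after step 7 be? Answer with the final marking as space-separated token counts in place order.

(re-executing from step 2 with the substitution; state before step 2: [1 3 0 0 6 1])
step 2 (fire T3): [1 3 0 0 6 1]
step 3 (fire T2): [1 3 0 0 6 1]
step 4 (fire T1): [3 3 0 0 6 1]
step 5 (fire T1): [5 3 0 0 6 1]
step 6 (fire T1): [7 3 0 0 6 1]
step 7 (fire T1): [9 3 0 0 6 1]

9 3 0 0 6 1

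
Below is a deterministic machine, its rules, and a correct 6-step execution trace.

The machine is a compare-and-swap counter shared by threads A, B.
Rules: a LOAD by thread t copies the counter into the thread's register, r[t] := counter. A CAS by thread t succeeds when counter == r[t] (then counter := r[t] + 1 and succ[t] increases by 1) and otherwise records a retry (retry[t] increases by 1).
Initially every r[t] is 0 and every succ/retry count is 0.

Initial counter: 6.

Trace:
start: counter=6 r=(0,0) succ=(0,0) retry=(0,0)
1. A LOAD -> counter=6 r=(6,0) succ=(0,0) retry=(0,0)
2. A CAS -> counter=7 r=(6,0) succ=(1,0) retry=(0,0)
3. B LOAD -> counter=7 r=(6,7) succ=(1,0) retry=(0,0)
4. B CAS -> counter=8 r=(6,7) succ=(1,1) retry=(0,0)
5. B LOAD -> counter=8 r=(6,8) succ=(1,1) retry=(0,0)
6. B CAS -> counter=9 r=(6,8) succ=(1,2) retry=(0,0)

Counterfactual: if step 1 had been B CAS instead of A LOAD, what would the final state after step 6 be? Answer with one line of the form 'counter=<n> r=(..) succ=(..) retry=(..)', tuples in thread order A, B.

(re-executing from step 1 with the substitution; state before step 1: counter=6 r=(0,0) succ=(0,0) retry=(0,0))
1. B CAS -> counter=6 r=(0,0) succ=(0,0) retry=(0,1)
2. A CAS -> counter=6 r=(0,0) succ=(0,0) retry=(1,1)
3. B LOAD -> counter=6 r=(0,6) succ=(0,0) retry=(1,1)
4. B CAS -> counter=7 r=(0,6) succ=(0,1) retry=(1,1)
5. B LOAD -> counter=7 r=(0,7) succ=(0,1) retry=(1,1)
6. B CAS -> counter=8 r=(0,7) succ=(0,2) retry=(1,1)

counter=8 r=(0,7) succ=(0,2) retry=(1,1)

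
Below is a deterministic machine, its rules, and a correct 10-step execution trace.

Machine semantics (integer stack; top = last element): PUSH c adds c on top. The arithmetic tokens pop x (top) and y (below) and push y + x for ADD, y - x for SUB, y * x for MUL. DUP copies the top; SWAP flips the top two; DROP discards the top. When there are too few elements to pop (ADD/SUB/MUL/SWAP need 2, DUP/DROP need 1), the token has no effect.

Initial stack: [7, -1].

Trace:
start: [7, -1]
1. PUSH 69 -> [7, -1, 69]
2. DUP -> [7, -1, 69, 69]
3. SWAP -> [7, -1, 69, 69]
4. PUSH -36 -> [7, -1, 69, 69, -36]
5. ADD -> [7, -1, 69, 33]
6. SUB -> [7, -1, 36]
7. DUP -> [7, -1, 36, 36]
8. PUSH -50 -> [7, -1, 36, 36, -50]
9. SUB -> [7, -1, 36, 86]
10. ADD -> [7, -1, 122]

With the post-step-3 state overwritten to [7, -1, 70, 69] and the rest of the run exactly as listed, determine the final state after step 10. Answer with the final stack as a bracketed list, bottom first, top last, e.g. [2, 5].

[7, -1, 124]

state after step 3 := [7, -1, 70, 69]
4. PUSH -36 -> [7, -1, 70, 69, -36]
5. ADD -> [7, -1, 70, 33]
6. SUB -> [7, -1, 37]
7. DUP -> [7, -1, 37, 37]
8. PUSH -50 -> [7, -1, 37, 37, -50]
9. SUB -> [7, -1, 37, 87]
10. ADD -> [7, -1, 124]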